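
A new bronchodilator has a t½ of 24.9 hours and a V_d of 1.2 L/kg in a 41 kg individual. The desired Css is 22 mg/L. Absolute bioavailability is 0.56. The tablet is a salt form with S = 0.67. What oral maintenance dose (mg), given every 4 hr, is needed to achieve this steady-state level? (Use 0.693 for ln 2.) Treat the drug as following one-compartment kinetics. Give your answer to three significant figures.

321 mg

Vd = 1.2 L/kg × 41 kg = 49.20 L
CL = ln 2 · Vd / t½ = 0.693 × 49.20 / 24.9 = 1.369 L/h
D = CL × Css × τ / F / S = 1.369 × 22 × 4 / 0.56 / 0.67 = 321.1 mg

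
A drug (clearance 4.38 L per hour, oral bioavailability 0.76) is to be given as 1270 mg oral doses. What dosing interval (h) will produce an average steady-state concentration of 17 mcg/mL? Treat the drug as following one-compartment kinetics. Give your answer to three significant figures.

F·D/τ = CL·Css → τ = F·D / (CL·Css).
τ = 0.76 × 1270 / (4.38 × 17) = 12.96 h

13.0 h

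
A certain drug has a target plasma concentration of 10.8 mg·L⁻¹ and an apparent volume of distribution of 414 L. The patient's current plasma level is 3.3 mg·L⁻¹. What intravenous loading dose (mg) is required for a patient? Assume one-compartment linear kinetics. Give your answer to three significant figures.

Concentration deficit ΔC = 10.8 − 3.3 = 7.500 mg/L
LD = Vd × ΔC = 414.0 × 7.500 = 3105 mg

3110 mg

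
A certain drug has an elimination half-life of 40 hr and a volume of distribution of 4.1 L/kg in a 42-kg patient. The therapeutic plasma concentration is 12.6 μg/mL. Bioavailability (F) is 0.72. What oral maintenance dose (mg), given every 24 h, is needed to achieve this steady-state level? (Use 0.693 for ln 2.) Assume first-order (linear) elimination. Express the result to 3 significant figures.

1250 mg

Vd = 4.1 L/kg × 42 kg = 172.2 L
k = 0.693/40 = 0.01733 h⁻¹, so CL = k·Vd = 0.01733 × 172.2 = 2.984 L/h
D = CL × Css × τ / F = 2.984 × 12.6 × 24 / 0.72 = 1253 mg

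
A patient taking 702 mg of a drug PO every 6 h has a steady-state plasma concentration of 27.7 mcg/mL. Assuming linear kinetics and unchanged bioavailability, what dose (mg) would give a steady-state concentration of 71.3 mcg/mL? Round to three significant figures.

With linear kinetics, Css is proportional to dose rate (D/τ) at fixed clearance.
D₂ = D₁ × (Css,target / Css,current) = 702 × 71.3/27.7 = 1807 mg

1810 mg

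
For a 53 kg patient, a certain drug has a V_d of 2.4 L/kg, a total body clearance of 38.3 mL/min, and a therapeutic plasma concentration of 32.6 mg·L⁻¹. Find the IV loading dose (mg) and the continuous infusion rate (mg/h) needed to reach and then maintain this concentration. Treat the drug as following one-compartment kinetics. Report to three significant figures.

Vd = 2.4 L/kg × 53 kg = 127.2 L
Loading: fill Vd to C_target → 127.2 L × 32.6 mg/L = 4147 mg
CL = 38.3 mL/min × 60/1000 = 2.298 L/h
Maintenance infusion rate = CL × Css = 2.298 × 32.6 = 74.91 mg/h

(a) 4150 mg; (b) 74.9 mg/h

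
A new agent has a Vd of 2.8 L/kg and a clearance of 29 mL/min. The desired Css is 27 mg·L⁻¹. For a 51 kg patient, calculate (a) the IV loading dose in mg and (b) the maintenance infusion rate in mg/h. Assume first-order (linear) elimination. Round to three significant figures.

(a) 3860 mg; (b) 47.0 mg/h

Vd = 2.8 L/kg × 51 kg = 142.8 L
Loading dose = Vd × C = 142.8 × 27 = 3856 mg
CL = 29 mL/min × 60/1000 = 1.740 L/h
Maintenance: replace elimination → rate = CL × Css = 1.740 × 27 = 46.98 mg/h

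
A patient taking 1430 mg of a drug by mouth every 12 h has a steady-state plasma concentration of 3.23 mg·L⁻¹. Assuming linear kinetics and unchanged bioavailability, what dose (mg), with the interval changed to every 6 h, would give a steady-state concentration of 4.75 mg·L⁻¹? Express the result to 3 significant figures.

1050 mg

With linear kinetics, Css is proportional to dose rate (D/τ) at fixed clearance.
D₂ = D₁ × (Css,target / Css,current) × (τ₂/τ₁) = 1430 × (4.75/3.23) × (6/12) = 1051 mg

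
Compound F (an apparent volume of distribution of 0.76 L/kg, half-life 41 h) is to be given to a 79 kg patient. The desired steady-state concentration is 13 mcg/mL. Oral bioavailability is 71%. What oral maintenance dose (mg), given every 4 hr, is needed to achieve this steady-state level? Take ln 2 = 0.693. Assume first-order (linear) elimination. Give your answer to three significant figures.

74.3 mg

Vd = 0.76 L/kg × 79 kg = 60.04 L
k = 0.693/41 = 0.01690 h⁻¹, so CL = k·Vd = 0.01690 × 60.04 = 1.015 L/h
D = CL × Css × τ / F = 1.015 × 13 × 4 / 0.71 = 74.34 mg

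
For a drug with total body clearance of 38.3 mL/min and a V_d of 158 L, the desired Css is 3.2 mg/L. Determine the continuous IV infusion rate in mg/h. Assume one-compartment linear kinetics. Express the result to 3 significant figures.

Convert clearance: 38.3 mL/min × 60 min/h ÷ 1000 mL/L = 2.298 L/h
Vd does not affect the maintenance rate; only clearance governs steady-state input.
Infusion rate = CL · Css = 2.298 L/h × 3.2 mg/L = 7.354 mg/h

7.35 mg/h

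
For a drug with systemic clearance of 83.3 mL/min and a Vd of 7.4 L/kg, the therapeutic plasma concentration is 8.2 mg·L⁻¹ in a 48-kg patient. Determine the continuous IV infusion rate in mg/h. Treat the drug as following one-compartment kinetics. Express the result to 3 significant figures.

CL = 83.3 mL/min × 60/1000 = 4.998 L/h
Vd does not affect the maintenance rate; only clearance governs steady-state input.
R₀ = 4.998 × 8.2 = 40.98 mg/h

41.0 mg/h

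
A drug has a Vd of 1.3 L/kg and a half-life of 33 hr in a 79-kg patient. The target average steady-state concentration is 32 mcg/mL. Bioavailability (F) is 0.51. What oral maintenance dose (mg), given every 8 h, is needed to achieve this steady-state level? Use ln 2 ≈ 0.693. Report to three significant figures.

1080 mg

Vd = 1.3 L/kg × 79 kg = 102.7 L
k = 0.693/33 = 0.02100 h⁻¹, so CL = k·Vd = 0.02100 × 102.7 = 2.157 L/h
D = CL × Css × τ / F = 2.157 × 32 × 8 / 0.51 = 1083 mg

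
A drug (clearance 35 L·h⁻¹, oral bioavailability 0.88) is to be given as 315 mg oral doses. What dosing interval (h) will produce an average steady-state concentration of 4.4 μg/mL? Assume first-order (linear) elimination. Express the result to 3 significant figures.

1.80 h

F·D/τ = CL·Css → τ = F·D / (CL·Css).
τ = 0.88 × 315 / (35 × 4.4) = 1.800 h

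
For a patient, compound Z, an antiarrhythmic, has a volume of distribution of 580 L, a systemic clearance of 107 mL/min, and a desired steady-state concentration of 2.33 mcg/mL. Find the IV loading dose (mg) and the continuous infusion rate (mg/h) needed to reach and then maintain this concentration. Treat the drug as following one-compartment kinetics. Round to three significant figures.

(a) 1350 mg; (b) 15.0 mg/h

Loading: fill Vd to C_target → 580.0 L × 2.33 mg/L = 1351 mg
CL = 107 mL/min = 107 × 0.06 = 6.420 L/h
Infusion rate = 6.420 L/h × 2.33 mg/L = 14.96 mg/h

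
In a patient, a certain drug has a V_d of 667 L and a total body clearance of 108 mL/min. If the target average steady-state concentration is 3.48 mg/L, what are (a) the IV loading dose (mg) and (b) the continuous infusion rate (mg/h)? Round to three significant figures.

(a) 2320 mg; (b) 22.6 mg/h

LD = Vd · C_target = 667.0 × 3.48 = 2321 mg
Convert clearance: 108 mL/min × 60 min/h ÷ 1000 mL/L = 6.480 L/h
Maintenance infusion rate = CL × Css = 6.480 × 3.48 = 22.55 mg/h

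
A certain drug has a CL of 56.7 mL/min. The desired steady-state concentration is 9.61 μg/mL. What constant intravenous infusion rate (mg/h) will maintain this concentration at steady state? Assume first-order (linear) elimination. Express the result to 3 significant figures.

CL = 56.7 mL/min × 60/1000 = 3.402 L/h
Rate = CL × Css = 3.402 × 9.61 = 32.69 mg/h

32.7 mg/h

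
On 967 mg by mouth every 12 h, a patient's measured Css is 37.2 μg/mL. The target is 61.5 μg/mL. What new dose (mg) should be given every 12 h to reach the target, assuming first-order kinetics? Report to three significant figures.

For first-order elimination, Css ∝ F·D/(CL·τ); F and CL are unchanged, so Css ∝ D/τ.
D₂ = D₁ × (Css,target / Css,current) = 967 × 61.5/37.2 = 1599 mg

1600 mg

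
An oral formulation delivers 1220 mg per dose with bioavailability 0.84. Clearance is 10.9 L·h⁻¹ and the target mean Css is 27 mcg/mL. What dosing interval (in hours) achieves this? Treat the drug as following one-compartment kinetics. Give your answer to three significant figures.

3.48 h

F·D/τ = CL·Css → τ = F·D / (CL·Css).
τ = 0.84 × 1220 / (10.9 × 27) = 3.482 h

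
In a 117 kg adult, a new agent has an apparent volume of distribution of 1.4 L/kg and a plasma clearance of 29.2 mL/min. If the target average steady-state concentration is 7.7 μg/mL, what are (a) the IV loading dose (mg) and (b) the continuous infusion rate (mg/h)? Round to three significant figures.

(a) 1260 mg; (b) 13.5 mg/h

Total Vd = 1.4 × 117 = 163.8 L
Loading dose = Vd × C = 163.8 × 7.7 = 1261 mg
CL = 29.2 mL/min = 29.2 × 0.06 = 1.752 L/h
Maintenance: replace elimination → rate = CL × Css = 1.752 × 7.7 = 13.49 mg/h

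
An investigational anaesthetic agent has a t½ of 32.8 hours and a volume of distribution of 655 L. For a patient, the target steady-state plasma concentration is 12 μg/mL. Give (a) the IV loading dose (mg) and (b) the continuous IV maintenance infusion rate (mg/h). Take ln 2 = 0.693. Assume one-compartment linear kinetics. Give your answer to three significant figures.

LD = Vd × C = 655.0 × 12 = 7860 mg
CL = 0.693 × Vd / t½ = 0.693 × 655.0 / 32.8 = 13.84 L/h
Infusion rate = CL × Css = 13.84 × 12 = 166.1 mg/h

(a) 7860 mg; (b) 166 mg/h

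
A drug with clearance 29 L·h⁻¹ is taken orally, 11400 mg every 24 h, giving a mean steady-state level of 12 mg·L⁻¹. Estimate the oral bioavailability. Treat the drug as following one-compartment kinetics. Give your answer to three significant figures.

0.733

F·D/τ = CL·Css at steady state → F = CL·Css·τ / D.
F = 29 × 12 × 24 / 11400 = 0.733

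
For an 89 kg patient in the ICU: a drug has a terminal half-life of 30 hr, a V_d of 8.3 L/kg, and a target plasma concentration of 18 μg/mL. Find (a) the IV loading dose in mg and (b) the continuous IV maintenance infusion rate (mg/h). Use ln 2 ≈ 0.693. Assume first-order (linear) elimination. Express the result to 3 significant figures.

(a) 13300 mg; (b) 307 mg/h

Vd(total) = 89 kg × 8.3 L/kg = 738.7 L
LD = Vd × C = 738.7 × 18 = 13300 mg
CL = 0.693 × Vd / t½ = 0.693 × 738.7 / 30 = 17.06 L/h
Infusion rate = CL × Css = 17.06 × 18 = 307.1 mg/h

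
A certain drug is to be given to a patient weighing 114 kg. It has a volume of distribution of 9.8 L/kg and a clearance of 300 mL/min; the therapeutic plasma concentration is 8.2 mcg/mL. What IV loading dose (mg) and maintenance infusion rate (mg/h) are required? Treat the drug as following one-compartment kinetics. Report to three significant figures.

(a) 9160 mg; (b) 148 mg/h

Vd(total) = 114 kg × 9.8 L/kg = 1117 L
LD = Vd · C_target = 1117 × 8.2 = 9159 mg
CL = 300 mL/min × 60/1000 = 18.00 L/h
Maintenance: replace elimination → rate = CL × Css = 18.00 × 8.2 = 147.6 mg/h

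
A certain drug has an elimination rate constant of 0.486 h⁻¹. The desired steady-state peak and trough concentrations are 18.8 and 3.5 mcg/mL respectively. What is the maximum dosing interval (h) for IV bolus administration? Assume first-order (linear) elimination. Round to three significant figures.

Between IV bolus doses, concentration decays as C = C₀·e^(−kτ), so C_peak/C_trough = e^(kτ).
τ_max = ln(C_peak/C_trough) / k = ln(18.8/3.5) / 0.4860 = 1.681 / 0.4860 = 3.459 h

3.46 h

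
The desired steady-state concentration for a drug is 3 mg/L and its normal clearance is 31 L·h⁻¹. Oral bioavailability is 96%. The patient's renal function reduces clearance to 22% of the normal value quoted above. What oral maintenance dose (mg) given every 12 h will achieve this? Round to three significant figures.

Patient clearance = 0.22 × 31.00 = 6.820 L/h
D = CL × Css × τ / F = 6.820 × 3 × 12 / 0.96 = 255.8 mg

256 mg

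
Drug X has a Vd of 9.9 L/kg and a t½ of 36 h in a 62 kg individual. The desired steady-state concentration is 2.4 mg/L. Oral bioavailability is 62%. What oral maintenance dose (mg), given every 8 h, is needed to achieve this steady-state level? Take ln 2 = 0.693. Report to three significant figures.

366 mg

Vd = 9.9 L/kg × 62 kg = 613.8 L
CL = 0.693 × Vd / t½ = 0.693 × 613.8 / 36 = 11.82 L/h
D = CL × Css × τ / F = 11.82 × 2.4 × 8 / 0.62 = 366.0 mg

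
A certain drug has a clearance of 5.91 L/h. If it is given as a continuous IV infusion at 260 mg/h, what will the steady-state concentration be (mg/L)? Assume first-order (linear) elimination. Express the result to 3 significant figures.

44.0 mg/L

Css = rate / CL = 260 / 5.910 = 43.99 mg/L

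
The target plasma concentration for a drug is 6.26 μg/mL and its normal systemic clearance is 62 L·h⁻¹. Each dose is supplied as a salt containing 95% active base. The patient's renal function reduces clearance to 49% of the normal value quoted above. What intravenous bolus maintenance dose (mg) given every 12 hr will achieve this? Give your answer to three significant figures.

Patient clearance = 0.49 × 62.00 = 30.38 L/h
D = CL × Css × τ / S = 30.38 × 6.26 × 12 / 0.95 = 2402 mg

2400 mg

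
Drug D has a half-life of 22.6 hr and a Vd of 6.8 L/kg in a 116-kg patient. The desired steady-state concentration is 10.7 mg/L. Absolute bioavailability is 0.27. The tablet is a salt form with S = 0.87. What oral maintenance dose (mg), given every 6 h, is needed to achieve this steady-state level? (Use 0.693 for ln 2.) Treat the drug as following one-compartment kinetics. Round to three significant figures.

6610 mg

Total Vd = 6.8 × 116 = 788.8 L
CL = ln 2 · Vd / t½ = 0.693 × 788.8 / 22.6 = 24.19 L/h
D = CL × Css × τ / F / S = 24.19 × 10.7 × 6 / 0.27 / 0.87 = 6611 mg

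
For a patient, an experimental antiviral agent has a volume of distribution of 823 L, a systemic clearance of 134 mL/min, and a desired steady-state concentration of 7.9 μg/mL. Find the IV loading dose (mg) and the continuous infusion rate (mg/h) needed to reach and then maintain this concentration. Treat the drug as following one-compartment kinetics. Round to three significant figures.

Loading dose = Vd × C = 823.0 × 7.9 = 6502 mg
CL = 134 mL/min × 60/1000 = 8.040 L/h
Maintenance infusion rate = CL × Css = 8.040 × 7.9 = 63.52 mg/h

(a) 6500 mg; (b) 63.5 mg/h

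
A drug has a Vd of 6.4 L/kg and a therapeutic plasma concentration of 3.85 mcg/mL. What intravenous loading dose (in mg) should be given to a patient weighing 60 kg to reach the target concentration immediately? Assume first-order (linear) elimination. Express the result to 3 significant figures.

1480 mg

Vd(total) = 60 kg × 6.4 L/kg = 384.0 L
LD = Vd × C = 384.0 × 3.850 = 1478 mg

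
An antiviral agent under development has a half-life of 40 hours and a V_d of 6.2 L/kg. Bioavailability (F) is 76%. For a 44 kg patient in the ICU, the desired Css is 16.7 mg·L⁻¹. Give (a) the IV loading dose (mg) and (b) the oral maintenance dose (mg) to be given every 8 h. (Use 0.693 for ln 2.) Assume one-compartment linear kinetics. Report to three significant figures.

Vd = 6.2 L/kg × 44 kg = 272.8 L
LD = Vd × C = 272.8 × 16.7 = 4556 mg
CL = 0.693 × Vd / t½ = 0.693 × 272.8 / 40 = 4.726 L/h
D = CL × Css × τ / F = 4.726 × 16.7 × 8 / 0.76 = 830.8 mg

(a) 4560 mg; (b) 831 mg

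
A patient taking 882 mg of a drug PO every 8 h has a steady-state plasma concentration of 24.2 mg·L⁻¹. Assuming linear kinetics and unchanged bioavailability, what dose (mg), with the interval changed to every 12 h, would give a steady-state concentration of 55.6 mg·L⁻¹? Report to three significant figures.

3040 mg

With linear kinetics, Css is proportional to dose rate (D/τ) at fixed clearance.
D₂ = D₁ × (Css,target / Css,current) × (τ₂/τ₁) = 882 × (55.6/24.2) × (12/8) = 3040 mg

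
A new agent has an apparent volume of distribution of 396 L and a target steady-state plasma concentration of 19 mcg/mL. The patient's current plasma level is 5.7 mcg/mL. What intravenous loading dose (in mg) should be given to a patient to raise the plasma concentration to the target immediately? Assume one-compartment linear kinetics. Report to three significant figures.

5270 mg

Concentration deficit ΔC = 19 − 5.7 = 13.30 mg/L
LD = Vd × ΔC = 396.0 × 13.30 = 5267 mg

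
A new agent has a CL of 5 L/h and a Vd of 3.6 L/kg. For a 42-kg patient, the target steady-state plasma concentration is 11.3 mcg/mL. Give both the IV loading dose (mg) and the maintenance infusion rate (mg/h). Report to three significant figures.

(a) 1710 mg; (b) 56.5 mg/h

Vd = 3.6 L/kg × 42 kg = 151.2 L
LD = Vd · C_target = 151.2 × 11.3 = 1709 mg
Maintenance infusion rate = CL × Css = 5.000 × 11.3 = 56.50 mg/h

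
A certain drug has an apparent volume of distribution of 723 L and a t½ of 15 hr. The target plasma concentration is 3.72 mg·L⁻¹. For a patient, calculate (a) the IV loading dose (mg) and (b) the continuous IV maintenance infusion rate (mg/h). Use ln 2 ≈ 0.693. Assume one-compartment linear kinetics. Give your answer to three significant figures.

(a) 2690 mg; (b) 124 mg/h

LD = Vd × C = 723.0 × 3.72 = 2690 mg
CL = 0.693 × Vd / t½ = 0.693 × 723.0 / 15 = 33.40 L/h
Infusion rate = CL × Css = 33.40 × 3.72 = 124.2 mg/h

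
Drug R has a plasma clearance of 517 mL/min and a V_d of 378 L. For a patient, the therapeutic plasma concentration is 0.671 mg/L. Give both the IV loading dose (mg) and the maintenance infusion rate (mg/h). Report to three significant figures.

Loading dose = Vd × C = 378.0 × 0.671 = 253.6 mg
CL = 517 mL/min = 517 × 0.06 = 31.02 L/h
Infusion rate = 31.02 L/h × 0.671 mg/L = 20.81 mg/h

(a) 254 mg; (b) 20.8 mg/h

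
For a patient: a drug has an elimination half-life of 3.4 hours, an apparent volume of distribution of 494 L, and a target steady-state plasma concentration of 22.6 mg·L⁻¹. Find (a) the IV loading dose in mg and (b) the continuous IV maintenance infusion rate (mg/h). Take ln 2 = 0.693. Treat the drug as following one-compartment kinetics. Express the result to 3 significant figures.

LD = Vd × C = 494.0 × 22.6 = 11160 mg
CL = 0.693 × Vd / t½ = 0.693 × 494.0 / 3.4 = 100.7 L/h
Infusion rate = CL × Css = 100.7 × 22.6 = 2276 mg/h

(a) 11200 mg; (b) 2280 mg/h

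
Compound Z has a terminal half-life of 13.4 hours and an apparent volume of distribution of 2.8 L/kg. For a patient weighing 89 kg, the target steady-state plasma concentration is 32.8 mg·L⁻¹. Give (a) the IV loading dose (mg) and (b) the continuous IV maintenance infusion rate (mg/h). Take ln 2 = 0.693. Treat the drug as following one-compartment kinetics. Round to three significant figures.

(a) 8170 mg; (b) 423 mg/h

Vd(total) = 89 kg × 2.8 L/kg = 249.2 L
LD = Vd × C = 249.2 × 32.8 = 8174 mg
CL = 0.693 × Vd / t½ = 0.693 × 249.2 / 13.4 = 12.89 L/h
Infusion rate = CL × Css = 12.89 × 32.8 = 422.8 mg/h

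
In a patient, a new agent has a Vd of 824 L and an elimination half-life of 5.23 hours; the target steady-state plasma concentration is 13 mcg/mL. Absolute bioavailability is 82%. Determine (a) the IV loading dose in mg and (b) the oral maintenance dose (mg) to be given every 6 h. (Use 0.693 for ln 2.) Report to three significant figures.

LD = Vd × C = 824.0 × 13 = 10710 mg
CL = 0.693 × Vd / t½ = 0.693 × 824.0 / 5.23 = 109.2 L/h
D = CL × Css × τ / F = 109.2 × 13 × 6 / 0.82 = 10390 mg

(a) 10700 mg; (b) 10400 mg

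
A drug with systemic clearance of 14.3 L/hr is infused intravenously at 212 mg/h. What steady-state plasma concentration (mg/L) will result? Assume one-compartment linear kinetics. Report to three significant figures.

14.8 mg/L

Css = rate / CL = 212 / 14.30 = 14.83 mg/L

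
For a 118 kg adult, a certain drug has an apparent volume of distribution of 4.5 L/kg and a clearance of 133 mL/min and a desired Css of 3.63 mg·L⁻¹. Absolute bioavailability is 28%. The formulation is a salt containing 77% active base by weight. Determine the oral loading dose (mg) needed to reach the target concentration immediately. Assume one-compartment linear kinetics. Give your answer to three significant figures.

Vd = 4.5 L/kg × 118 kg = 531.0 L
LD = Vd × C / F / S = 531.0 × 3.630 / 0.28 / 0.77 = 8940 mg

8940 mg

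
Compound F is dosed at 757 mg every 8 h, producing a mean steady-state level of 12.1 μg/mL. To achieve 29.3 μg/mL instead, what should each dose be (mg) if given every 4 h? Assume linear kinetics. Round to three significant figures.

For first-order elimination, Css ∝ F·D/(CL·τ); F and CL are unchanged, so Css ∝ D/τ.
D₂ = D₁ × (Css,target / Css,current) × (τ₂/τ₁) = 757 × (29.3/12.1) × (4/8) = 916.5 mg

917 mg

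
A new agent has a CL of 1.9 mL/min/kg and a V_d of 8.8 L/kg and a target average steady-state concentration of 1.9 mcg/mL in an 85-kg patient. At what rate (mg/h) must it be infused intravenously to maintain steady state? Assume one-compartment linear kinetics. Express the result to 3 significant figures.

CL = 1.9 mL/min/kg × 85 kg = 161.5 mL/min = 161.5 × 60/1000 = 9.690 L/h
R₀ = 9.690 × 1.9 = 18.41 mg/h

18.4 mg/h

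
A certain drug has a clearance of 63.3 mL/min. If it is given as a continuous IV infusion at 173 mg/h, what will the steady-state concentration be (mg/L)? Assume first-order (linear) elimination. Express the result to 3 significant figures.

45.6 mg/L

CL = 63.3 mL/min × 60/1000 = 3.798 L/h
Css = rate / CL = 173 / 3.798 = 45.55 mg/L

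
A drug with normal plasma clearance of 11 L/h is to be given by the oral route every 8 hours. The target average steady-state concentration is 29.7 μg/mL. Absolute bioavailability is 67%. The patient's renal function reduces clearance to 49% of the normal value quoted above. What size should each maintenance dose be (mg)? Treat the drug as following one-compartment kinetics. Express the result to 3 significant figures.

1910 mg

Patient clearance = 0.49 × 11.00 = 5.390 L/h
D = CL × Css × τ / F = 5.390 × 29.7 × 8 / 0.67 = 1911 mg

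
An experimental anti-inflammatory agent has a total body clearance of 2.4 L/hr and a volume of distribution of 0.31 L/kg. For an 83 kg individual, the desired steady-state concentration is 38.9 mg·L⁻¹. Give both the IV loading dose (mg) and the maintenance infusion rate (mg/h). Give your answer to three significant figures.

(a) 1000 mg; (b) 93.4 mg/h

Vd(total) = 83 kg × 0.31 L/kg = 25.73 L
Loading: fill Vd to C_target → 25.73 L × 38.9 mg/L = 1001 mg
Maintenance: replace elimination → rate = CL × Css = 2.400 × 38.9 = 93.36 mg/h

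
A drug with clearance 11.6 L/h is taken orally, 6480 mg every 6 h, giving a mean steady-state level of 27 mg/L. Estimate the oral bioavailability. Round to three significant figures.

F·D/τ = CL·Css at steady state → F = CL·Css·τ / D.
F = 11.6 × 27 × 6 / 6480 = 0.290

0.290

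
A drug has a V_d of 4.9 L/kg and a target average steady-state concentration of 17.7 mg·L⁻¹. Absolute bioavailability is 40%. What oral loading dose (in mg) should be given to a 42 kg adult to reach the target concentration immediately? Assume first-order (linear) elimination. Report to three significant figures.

Vd(total) = 42 kg × 4.9 L/kg = 205.8 L
The loading dose fills Vd to the target concentration.
LD = Vd × C / F = 205.8 × 17.70 / 0.4 = 9107 mg

9110 mg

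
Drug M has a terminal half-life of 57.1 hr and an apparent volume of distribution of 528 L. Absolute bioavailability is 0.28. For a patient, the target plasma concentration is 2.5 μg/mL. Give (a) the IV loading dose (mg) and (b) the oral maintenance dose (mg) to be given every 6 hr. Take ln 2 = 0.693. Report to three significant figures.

LD = Vd × C = 528.0 × 2.5 = 1320 mg
CL = 0.693 × Vd / t½ = 0.693 × 528.0 / 57.1 = 6.408 L/h
D = CL × Css × τ / F = 6.408 × 2.5 × 6 / 0.28 = 343.3 mg

(a) 1320 mg; (b) 343 mg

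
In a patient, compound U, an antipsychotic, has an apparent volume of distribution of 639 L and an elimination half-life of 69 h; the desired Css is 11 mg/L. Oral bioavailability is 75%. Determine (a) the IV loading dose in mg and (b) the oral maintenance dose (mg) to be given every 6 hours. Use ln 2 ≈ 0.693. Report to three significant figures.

LD = Vd × C = 639.0 × 11 = 7029 mg
CL = 0.693 × Vd / t½ = 0.693 × 639.0 / 69 = 6.418 L/h
D = CL × Css × τ / F = 6.418 × 11 × 6 / 0.75 = 564.8 mg

(a) 7030 mg; (b) 565 mg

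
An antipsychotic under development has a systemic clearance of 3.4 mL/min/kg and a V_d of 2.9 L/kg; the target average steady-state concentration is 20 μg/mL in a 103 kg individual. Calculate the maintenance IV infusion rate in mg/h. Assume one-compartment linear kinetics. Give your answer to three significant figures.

CL = 3.4 mL/min/kg × 103 kg = 350.2 mL/min = 350.2 × 60/1000 = 21.01 L/h
R₀ = 21.01 × 20 = 420.2 mg/h

420 mg/h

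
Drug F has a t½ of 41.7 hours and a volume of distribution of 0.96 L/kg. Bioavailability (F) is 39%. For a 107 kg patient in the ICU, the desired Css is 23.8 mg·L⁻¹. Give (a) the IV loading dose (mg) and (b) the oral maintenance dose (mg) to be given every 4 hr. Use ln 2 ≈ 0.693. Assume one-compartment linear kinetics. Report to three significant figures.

(a) 2440 mg; (b) 417 mg

Vd(total) = 107 kg × 0.96 L/kg = 102.7 L
LD = Vd × C = 102.7 × 23.8 = 2444 mg
CL = 0.693 × Vd / t½ = 0.693 × 102.7 / 41.7 = 1.707 L/h
D = CL × Css × τ / F = 1.707 × 23.8 × 4 / 0.39 = 416.7 mg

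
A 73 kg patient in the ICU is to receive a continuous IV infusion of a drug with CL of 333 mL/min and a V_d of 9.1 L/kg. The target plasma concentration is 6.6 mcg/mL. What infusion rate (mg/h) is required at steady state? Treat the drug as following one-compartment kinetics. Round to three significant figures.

132 mg/h

CL = 333 mL/min × 60/1000 = 19.98 L/h
Rate = CL × Css = 19.98 × 6.6 = 131.9 mg/h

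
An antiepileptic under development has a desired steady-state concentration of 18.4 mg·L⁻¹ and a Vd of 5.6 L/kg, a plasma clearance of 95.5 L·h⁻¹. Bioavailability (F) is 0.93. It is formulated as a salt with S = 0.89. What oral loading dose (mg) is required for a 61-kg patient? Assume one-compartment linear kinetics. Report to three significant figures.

7590 mg

Vd = 5.6 L/kg × 61 kg = 341.6 L
The loading dose fills Vd to the target concentration; clearance is irrelevant here.
LD = Vd × C / F / S = 341.6 × 18.40 / 0.93 / 0.89 = 7594 mg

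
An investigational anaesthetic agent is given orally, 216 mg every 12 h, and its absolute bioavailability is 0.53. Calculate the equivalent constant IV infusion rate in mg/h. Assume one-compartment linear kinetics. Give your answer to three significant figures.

9.54 mg/h

Equivalent systemic input: infusion rate = F·D/τ.
Rate = 0.53 × 216 / 12 = 9.540 mg/h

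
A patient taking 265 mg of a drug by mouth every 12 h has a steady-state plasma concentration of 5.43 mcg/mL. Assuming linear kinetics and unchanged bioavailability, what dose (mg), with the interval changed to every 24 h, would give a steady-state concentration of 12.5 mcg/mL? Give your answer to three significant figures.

1220 mg

With linear kinetics, Css is proportional to dose rate (D/τ) at fixed clearance.
D₂ = D₁ × (Css,target / Css,current) × (τ₂/τ₁) = 265 × (12.5/5.43) × (24/12) = 1220 mg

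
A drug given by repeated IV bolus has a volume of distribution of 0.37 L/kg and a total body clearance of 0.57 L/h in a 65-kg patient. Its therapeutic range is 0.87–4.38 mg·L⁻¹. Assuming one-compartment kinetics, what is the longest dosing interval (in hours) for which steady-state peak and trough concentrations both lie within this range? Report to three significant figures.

68.2 h

Vd = 0.37 L/kg × 65 kg = 24.05 L
k = CL / Vd = 0.5700 / 24.05 = 0.02370 h⁻¹
Between IV bolus doses, concentration decays as C = C₀·e^(−kτ), so C_peak/C_trough = e^(kτ).
τ_max = ln(C_peak/C_trough) / k = ln(4.38/0.87) / 0.02370 = 1.616 / 0.02370 = 68.19 h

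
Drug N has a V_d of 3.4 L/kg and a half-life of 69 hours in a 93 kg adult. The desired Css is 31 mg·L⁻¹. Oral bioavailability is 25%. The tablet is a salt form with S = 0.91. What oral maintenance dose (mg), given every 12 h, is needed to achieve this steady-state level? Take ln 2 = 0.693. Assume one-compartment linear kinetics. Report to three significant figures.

Vd = 3.4 L/kg × 93 kg = 316.2 L
CL = ln 2 · Vd / t½ = 0.693 × 316.2 / 69 = 3.176 L/h
D = CL × Css × τ / F / S = 3.176 × 31 × 12 / 0.25 / 0.91 = 5193 mg

5190 mg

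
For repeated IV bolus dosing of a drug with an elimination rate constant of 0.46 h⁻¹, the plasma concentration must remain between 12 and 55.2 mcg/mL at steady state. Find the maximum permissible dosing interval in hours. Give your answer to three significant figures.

Between IV bolus doses, concentration decays as C = C₀·e^(−kτ), so C_peak/C_trough = e^(kτ).
τ_max = ln(C_peak/C_trough) / k = ln(55.2/12) / 0.4600 = 1.526 / 0.4600 = 3.317 h

3.32 h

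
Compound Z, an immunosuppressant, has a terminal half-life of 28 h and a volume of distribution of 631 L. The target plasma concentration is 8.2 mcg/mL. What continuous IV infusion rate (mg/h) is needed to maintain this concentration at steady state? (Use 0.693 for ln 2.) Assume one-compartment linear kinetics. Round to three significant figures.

128 mg/h

k = 0.693/28 = 0.02475 h⁻¹, so CL = k·Vd = 0.02475 × 631.0 = 15.62 L/h
Infusion rate = CL × Css = 15.62 × 8.2 = 128.1 mg/h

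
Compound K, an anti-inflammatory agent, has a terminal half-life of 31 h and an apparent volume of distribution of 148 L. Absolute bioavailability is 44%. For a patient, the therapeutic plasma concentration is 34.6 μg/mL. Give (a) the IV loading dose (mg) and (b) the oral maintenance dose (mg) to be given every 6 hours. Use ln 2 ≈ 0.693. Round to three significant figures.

(a) 5120 mg; (b) 1560 mg

LD = Vd × C = 148.0 × 34.6 = 5121 mg
CL = 0.693 × Vd / t½ = 0.693 × 148.0 / 31 = 3.309 L/h
D = CL × Css × τ / F = 3.309 × 34.6 × 6 / 0.44 = 1561 mg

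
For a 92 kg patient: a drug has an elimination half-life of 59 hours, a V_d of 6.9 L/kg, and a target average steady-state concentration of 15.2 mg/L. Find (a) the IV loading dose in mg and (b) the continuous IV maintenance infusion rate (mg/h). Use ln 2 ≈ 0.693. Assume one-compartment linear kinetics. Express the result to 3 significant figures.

Vd(total) = 92 kg × 6.9 L/kg = 634.8 L
LD = Vd × C = 634.8 × 15.2 = 9649 mg
CL = 0.693 × Vd / t½ = 0.693 × 634.8 / 59 = 7.456 L/h
Infusion rate = CL × Css = 7.456 × 15.2 = 113.3 mg/h

(a) 9650 mg; (b) 113 mg/h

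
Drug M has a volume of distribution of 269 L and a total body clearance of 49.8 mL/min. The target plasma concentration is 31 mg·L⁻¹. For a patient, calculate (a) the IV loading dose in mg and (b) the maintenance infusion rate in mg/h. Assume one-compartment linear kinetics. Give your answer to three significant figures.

Loading: fill Vd to C_target → 269.0 L × 31 mg/L = 8339 mg
CL = 49.8 mL/min = 49.8 × 0.06 = 2.988 L/h
Maintenance infusion rate = CL × Css = 2.988 × 31 = 92.63 mg/h

(a) 8340 mg; (b) 92.6 mg/h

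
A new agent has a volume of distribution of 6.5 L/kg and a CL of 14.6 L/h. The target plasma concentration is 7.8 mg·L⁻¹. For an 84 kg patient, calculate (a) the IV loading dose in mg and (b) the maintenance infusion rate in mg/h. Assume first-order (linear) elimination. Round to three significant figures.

(a) 4260 mg; (b) 114 mg/h

Vd(total) = 84 kg × 6.5 L/kg = 546.0 L
Loading dose = Vd × C = 546.0 × 7.8 = 4259 mg
Infusion rate = 14.60 L/h × 7.8 mg/L = 113.9 mg/h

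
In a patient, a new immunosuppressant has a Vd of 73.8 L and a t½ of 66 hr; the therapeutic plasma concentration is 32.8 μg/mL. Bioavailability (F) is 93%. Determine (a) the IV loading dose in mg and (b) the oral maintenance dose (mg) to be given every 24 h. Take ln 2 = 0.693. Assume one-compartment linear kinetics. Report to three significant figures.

(a) 2420 mg; (b) 656 mg

LD = Vd × C = 73.80 × 32.8 = 2421 mg
CL = 0.693 × Vd / t½ = 0.693 × 73.80 / 66 = 0.7749 L/h
D = CL × Css × τ / F = 0.7749 × 32.8 × 24 / 0.93 = 655.9 mg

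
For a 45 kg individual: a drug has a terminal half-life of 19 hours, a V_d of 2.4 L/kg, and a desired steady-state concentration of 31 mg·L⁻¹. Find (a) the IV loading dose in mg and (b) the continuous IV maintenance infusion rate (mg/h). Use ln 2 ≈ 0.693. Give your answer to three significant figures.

Vd(total) = 45 kg × 2.4 L/kg = 108.0 L
LD = Vd × C = 108.0 × 31 = 3348 mg
CL = 0.693 × Vd / t½ = 0.693 × 108.0 / 19 = 3.939 L/h
Infusion rate = CL × Css = 3.939 × 31 = 122.1 mg/h

(a) 3350 mg; (b) 122 mg/h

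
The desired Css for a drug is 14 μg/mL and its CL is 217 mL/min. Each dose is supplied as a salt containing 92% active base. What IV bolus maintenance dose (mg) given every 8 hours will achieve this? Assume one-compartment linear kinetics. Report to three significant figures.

CL = 217 mL/min × 60/1000 = 13.02 L/h
At steady state, dose per interval replaces the amount cleared in that interval: S·D/τ = CL·Css.
D = CL × Css × τ / S = 13.02 × 14 × 8 / 0.92 = 1585 mg

1590 mg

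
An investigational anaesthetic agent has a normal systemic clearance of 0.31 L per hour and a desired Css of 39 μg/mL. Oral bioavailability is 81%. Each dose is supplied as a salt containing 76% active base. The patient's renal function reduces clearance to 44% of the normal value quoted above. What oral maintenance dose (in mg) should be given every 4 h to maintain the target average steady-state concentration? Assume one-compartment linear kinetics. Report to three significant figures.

34.6 mg

Patient clearance = 0.44 × 0.3100 = 0.1364 L/h
D = CL × Css × τ / F / S = 0.1364 × 39 × 4 / 0.81 / 0.76 = 34.57 mg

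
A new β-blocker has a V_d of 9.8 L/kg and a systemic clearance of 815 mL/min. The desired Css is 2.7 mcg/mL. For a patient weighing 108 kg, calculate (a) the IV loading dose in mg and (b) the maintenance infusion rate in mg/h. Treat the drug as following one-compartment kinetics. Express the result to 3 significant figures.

(a) 2860 mg; (b) 132 mg/h

Total Vd = 9.8 × 108 = 1058 L
Loading dose = Vd × C = 1058 × 2.7 = 2857 mg
Convert clearance: 815 mL/min × 60 min/h ÷ 1000 mL/L = 48.90 L/h
Infusion rate = 48.90 L/h × 2.7 mg/L = 132.0 mg/h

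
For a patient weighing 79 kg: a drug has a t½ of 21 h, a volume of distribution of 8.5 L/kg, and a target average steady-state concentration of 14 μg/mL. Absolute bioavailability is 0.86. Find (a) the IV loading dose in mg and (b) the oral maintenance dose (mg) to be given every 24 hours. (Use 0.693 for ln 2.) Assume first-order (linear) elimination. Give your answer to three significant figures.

(a) 9400 mg; (b) 8660 mg

Vd = 8.5 L/kg × 79 kg = 671.5 L
LD = Vd × C = 671.5 × 14 = 9401 mg
CL = 0.693 × Vd / t½ = 0.693 × 671.5 / 21 = 22.16 L/h
D = CL × Css × τ / F = 22.16 × 14 × 24 / 0.86 = 8658 mg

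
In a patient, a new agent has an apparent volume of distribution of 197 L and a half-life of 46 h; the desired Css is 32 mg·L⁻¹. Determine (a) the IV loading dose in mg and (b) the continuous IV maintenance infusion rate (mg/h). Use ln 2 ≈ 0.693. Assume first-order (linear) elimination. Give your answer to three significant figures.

(a) 6300 mg; (b) 95.0 mg/h

LD = Vd × C = 197.0 × 32 = 6304 mg
CL = 0.693 × Vd / t½ = 0.693 × 197.0 / 46 = 2.968 L/h
Infusion rate = CL × Css = 2.968 × 32 = 94.98 mg/h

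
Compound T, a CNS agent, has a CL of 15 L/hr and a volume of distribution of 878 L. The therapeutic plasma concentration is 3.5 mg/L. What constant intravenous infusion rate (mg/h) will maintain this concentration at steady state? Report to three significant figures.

52.5 mg/h

R₀ = 15.00 × 3.5 = 52.50 mg/h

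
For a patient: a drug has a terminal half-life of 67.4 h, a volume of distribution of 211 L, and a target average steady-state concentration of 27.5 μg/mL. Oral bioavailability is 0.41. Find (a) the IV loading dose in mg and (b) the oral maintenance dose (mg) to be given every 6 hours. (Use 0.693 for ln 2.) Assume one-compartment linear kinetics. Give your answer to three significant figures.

(a) 5800 mg; (b) 873 mg

LD = Vd × C = 211.0 × 27.5 = 5803 mg
CL = 0.693 × Vd / t½ = 0.693 × 211.0 / 67.4 = 2.169 L/h
D = CL × Css × τ / F = 2.169 × 27.5 × 6 / 0.41 = 872.9 mg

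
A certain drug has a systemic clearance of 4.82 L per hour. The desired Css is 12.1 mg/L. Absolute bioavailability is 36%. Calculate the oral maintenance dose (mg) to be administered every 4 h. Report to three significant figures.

At steady state, dose per interval replaces the amount cleared in that interval: F·D/τ = CL·Css.
D = CL × Css × τ / F = 4.820 × 12.1 × 4 / 0.36 = 648.0 mg

648 mg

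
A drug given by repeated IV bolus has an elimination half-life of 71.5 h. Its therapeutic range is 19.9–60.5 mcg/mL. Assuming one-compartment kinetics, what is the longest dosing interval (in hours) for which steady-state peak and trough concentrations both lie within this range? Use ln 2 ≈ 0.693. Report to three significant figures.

k = 0.693 / t½ = 0.693 / 71.5 = 0.009692 h⁻¹
Between IV bolus doses, concentration decays as C = C₀·e^(−kτ), so C_peak/C_trough = e^(kτ).
τ_max = ln(C_peak/C_trough) / k = ln(60.5/19.9) / 0.009692 = 1.112 / 0.009692 = 114.7 h

115 h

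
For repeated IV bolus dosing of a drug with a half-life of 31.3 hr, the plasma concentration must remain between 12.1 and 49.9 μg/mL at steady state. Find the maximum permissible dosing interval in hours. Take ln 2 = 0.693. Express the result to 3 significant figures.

64.0 h

k = 0.693 / t½ = 0.693 / 31.3 = 0.02214 h⁻¹
Between IV bolus doses, concentration decays as C = C₀·e^(−kτ), so C_peak/C_trough = e^(kτ).
τ_max = ln(C_peak/C_trough) / k = ln(49.9/12.1) / 0.02214 = 1.417 / 0.02214 = 64.00 h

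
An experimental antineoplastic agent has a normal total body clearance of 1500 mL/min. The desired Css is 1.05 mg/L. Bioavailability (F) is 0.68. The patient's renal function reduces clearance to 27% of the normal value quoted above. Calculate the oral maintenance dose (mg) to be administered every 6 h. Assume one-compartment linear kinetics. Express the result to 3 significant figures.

225 mg

CL = 1500 mL/min × 60/1000 = 90.00 L/h
Patient clearance = 0.27 × 90.00 = 24.30 L/h
D = CL × Css × τ / F = 24.30 × 1.05 × 6 / 0.68 = 225.1 mg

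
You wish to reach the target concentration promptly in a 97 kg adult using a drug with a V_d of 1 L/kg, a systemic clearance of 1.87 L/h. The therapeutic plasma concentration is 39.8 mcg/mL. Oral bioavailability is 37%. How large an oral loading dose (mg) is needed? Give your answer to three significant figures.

Vd(total) = 97 kg × 1 L/kg = 97.00 L
The loading dose fills Vd to the target concentration; clearance is irrelevant here.
LD = Vd × C / F = 97.00 × 39.80 / 0.37 = 10430 mg

10400 mg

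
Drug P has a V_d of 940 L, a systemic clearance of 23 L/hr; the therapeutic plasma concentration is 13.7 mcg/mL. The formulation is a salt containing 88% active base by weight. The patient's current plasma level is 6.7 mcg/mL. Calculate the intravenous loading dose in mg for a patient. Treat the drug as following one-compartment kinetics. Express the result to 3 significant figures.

The loading dose fills Vd to the target concentration.
Concentration deficit ΔC = 13.7 − 6.7 = 7.000 mg/L
LD = Vd × ΔC / S = 940.0 × 7.000 / 0.88 = 7477 mg

7480 mg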